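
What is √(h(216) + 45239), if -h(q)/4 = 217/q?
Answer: √14656134/18 ≈ 212.69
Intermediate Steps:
h(q) = -868/q
√(h(216) + 45239) = √(-868/216 + 45239) = √(-868*1/216 + 45239) = √(-217/54 + 45239) = √(2442689/54) = √14656134/18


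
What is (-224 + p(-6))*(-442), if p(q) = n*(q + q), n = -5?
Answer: 72488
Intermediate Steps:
p(q) = -10*q (p(q) = -5*(q + q) = -10*q)
(-224 + p(-6))*(-442) = (-224 - 10*(-6))*(-442) = (-224 + 60)*(-442) = -164*(-442) = 72488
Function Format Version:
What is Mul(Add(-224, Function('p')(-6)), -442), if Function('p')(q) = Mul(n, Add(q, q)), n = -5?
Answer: 72488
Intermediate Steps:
Function('p')(q) = Mul(-10, q) (Function('p')(q) = Mul(-5, Add(q, q)) = Mul(-5, Mul(2, q)) = Mul(-10, q))
Mul(Add(-224, Function('p')(-6)), -442) = Mul(Add(-224, Mul(-10, -6)), -442) = Mul(Add(-224, 60), -442) = Mul(-164, -442) = 72488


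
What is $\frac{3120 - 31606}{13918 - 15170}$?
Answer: $\frac{14243}{626} \approx 22.752$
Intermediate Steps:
$\frac{3120 - 31606}{13918 - 15170} = - \frac{28486}{13918 - 15170} = - \frac{28486}{-1252} = \left(-28486\right) \left(- \frac{1}{1252}\right) = \frac{14243}{626}$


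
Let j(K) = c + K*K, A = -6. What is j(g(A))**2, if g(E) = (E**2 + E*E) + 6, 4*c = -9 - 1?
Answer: 147938569/4 ≈ 3.6985e+7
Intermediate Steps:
c = -5/2 (c = (-9 - 1)/4 = (1/4)*(-10) = -5/2 ≈ -2.5000)
g(E) = 6 + 2*E**2 (g(E) = (E**2 + E**2) + 6 = 2*E**2 + 6 = 6 + 2*E**2)
j(K) = -5/2 + K**2 (j(K) = -5/2 + K*K = -5/2 + K**2)
j(g(A))**2 = (-5/2 + (6 + 2*(-6)**2)**2)**2 = (-5/2 + (6 + 2*36)**2)**2 = (-5/2 + (6 + 72)**2)**2 = (-5/2 + 78**2)**2 = (-5/2 + 6084)**2 = (12163/2)**2 = 147938569/4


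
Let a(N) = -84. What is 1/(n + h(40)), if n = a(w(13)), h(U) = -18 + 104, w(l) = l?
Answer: ½ ≈ 0.50000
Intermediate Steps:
h(U) = 86
n = -84
1/(n + h(40)) = 1/(-84 + 86) = 1/2 = ½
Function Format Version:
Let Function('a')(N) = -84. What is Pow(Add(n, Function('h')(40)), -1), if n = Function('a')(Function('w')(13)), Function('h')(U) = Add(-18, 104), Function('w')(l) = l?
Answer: Rational(1, 2) ≈ 0.50000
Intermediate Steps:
Function('h')(U) = 86
n = -84
Pow(Add(n, Function('h')(40)), -1) = Pow(Add(-84, 86), -1) = Pow(2, -1) = Rational(1, 2)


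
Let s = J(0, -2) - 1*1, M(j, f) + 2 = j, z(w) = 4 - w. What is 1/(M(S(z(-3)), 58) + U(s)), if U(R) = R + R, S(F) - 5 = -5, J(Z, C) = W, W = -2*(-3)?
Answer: ⅛ ≈ 0.12500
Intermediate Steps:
W = 6
J(Z, C) = 6
S(F) = 0 (S(F) = 5 - 5 = 0)
M(j, f) = -2 + j
s = 5 (s = 6 - 1*1 = 6 - 1 = 5)
U(R) = 2*R
1/(M(S(z(-3)), 58) + U(s)) = 1/((-2 + 0) + 2*5) = 1/(-2 + 10) = 1/8 = ⅛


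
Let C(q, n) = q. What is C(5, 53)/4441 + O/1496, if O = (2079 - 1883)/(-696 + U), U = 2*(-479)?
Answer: 2875371/2747184836 ≈ 0.0010467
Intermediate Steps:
U = -958
O = -98/827 (O = (2079 - 1883)/(-696 - 958) = 196/(-1654) = 196*(-1/1654) = -98/827 ≈ -0.11850)
C(5, 53)/4441 + O/1496 = 5/4441 - 98/827/1496 = 5*(1/4441) - 98/827*1/1496 = 5/4441 - 49/618596 = 2875371/2747184836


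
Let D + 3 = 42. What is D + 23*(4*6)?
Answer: 591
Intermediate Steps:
D = 39 (D = -3 + 42 = 39)
D + 23*(4*6) = 39 + 23*(4*6) = 39 + 23*24 = 39 + 552 = 591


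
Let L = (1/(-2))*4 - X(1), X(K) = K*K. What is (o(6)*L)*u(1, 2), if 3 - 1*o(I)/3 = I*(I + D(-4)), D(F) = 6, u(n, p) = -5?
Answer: -3105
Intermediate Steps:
o(I) = 9 - 3*I*(6 + I) (o(I) = 9 - 3*I*(I + 6) = 9 - 3*I*(6 + I))
X(K) = K**2
L = -3 (L = (1/(-2))*4 - 1*1**2 = (1*(-1/2))*4 - 1*1 = -1/2*4 - 1 = -2 - 1 = -3)
(o(6)*L)*u(1, 2) = ((9 - 18*6 - 3*6**2)*(-3))*(-5) = ((9 - 108 - 3*36)*(-3))*(-5) = ((9 - 108 - 108)*(-3))*(-5) = -207*(-3)*(-5) = 621*(-5) = -3105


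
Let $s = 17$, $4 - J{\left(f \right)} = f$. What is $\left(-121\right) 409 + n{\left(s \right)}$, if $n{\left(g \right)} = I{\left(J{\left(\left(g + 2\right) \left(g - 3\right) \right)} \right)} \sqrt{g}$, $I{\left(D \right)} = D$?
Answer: $-49489 - 262 \sqrt{17} \approx -50569.0$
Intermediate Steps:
$J{\left(f \right)} = 4 - f$
$n{\left(g \right)} = \sqrt{g} \left(4 - \left(-3 + g\right) \left(2 + g\right)\right)$ ($n{\left(g \right)} = \left(4 - \left(g + 2\right) \left(g - 3\right)\right) \sqrt{g} = \left(4 - \left(2 + g\right) \left(-3 + g\right)\right) \sqrt{g} = \left(4 - \left(-3 + g\right) \left(2 + g\right)\right) \sqrt{g} = \sqrt{g} \left(4 - \left(-3 + g\right) \left(2 + g\right)\right)$)
$\left(-121\right) 409 + n{\left(s \right)} = \left(-121\right) 409 + \sqrt{17} \left(10 + 17 - 17^{2}\right) = -49489 + \sqrt{17} \left(10 + 17 - 289\right) = -49489 + \sqrt{17} \left(-262\right) = -49489 - 262 \sqrt{17}$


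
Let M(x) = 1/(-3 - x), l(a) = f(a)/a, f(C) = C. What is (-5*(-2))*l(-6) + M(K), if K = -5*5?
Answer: 221/22 ≈ 10.045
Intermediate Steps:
K = -25
l(a) = 1 (l(a) = a/a = 1)
(-5*(-2))*l(-6) + M(K) = -5*(-2)*1 - 1/(3 - 25) = 10*1 - 1/(-22) = 10 - 1*(-1/22) = 10 + 1/22 = 221/22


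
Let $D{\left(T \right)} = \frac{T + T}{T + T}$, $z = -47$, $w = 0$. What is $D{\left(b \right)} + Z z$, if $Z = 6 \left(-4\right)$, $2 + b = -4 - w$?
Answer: $1129$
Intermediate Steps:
$b = -6$ ($b = -2 - 4 = -6$)
$Z = -24$
$D{\left(T \right)} = 1$ ($D{\left(T \right)} = \frac{2 T}{2 T} = 2 T \frac{1}{2 T} = 1$)
$D{\left(b \right)} + Z z = 1 - -1128 = 1 + 1128 = 1129$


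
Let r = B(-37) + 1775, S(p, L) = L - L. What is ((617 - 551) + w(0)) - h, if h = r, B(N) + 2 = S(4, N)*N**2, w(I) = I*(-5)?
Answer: -1707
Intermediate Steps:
w(I) = -5*I
S(p, L) = 0
B(N) = -2 (B(N) = -2 + 0*N**2 = -2 + 0 = -2)
r = 1773 (r = -2 + 1775 = 1773)
h = 1773
((617 - 551) + w(0)) - h = ((617 - 551) - 5*0) - 1*1773 = (66 + 0) - 1773 = 66 - 1773 = -1707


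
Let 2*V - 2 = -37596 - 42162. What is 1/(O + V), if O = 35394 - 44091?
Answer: -1/48575 ≈ -2.0587e-5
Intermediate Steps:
O = -8697
V = -39878 (V = 1 + (-37596 - 42162)/2 = 1 + (1/2)*(-79758) = 1 - 39879 = -39878)
1/(O + V) = 1/(-8697 - 39878) = 1/(-48575) = -1/48575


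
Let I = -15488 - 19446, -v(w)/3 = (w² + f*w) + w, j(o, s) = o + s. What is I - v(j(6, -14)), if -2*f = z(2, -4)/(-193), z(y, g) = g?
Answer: -6709790/193 ≈ -34766.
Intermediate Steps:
f = -2/193 (f = -(-2)/(-193) = -(-2)*(-1)/193 = -½*4/193 = -2/193 ≈ -0.010363)
v(w) = -3*w² - 573*w/193 (v(w) = -3*((w² - 2*w/193) + w) = -3*(w² + 191*w/193) = -3*w² - 573*w/193)
I = -34934
I - v(j(6, -14)) = -34934 - (-3)*(6 - 14)*(191 + 193*(6 - 14))/193 = -34934 - (-3)*(-8)*(191 + 193*(-8))/193 = -34934 - (-3)*(-8)*(191 - 1544)/193 = -34934 - (-3)*(-8)*(-1353)/193 = -34934 - 1*(-32472/193) = -34934 + 32472/193 = -6709790/193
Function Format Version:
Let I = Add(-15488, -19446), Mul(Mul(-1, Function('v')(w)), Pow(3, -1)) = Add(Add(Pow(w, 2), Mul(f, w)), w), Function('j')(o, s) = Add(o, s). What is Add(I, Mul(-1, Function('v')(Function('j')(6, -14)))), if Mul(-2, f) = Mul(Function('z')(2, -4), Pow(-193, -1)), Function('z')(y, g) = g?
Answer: Rational(-6709790, 193) ≈ -34766.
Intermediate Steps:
f = Rational(-2, 193) (f = Mul(Rational(-1, 2), Mul(-4, Pow(-193, -1))) = Mul(Rational(-1, 2), Mul(-4, Rational(-1, 193))) = Mul(Rational(-1, 2), Rational(4, 193)) = Rational(-2, 193) ≈ -0.010363)
Function('v')(w) = Add(Mul(-3, Pow(w, 2)), Mul(Rational(-573, 193), w)) (Function('v')(w) = Mul(-3, Add(Add(Pow(w, 2), Mul(Rational(-2, 193), w)), w)) = Mul(-3, Add(Pow(w, 2), Mul(Rational(191, 193), w))) = Add(Mul(-3, Pow(w, 2)), Mul(Rational(-573, 193), w)))
I = -34934
Add(I, Mul(-1, Function('v')(Function('j')(6, -14)))) = Add(-34934, Mul(-1, Mul(Rational(-3, 193), Add(6, -14), Add(191, Mul(193, Add(6, -14)))))) = Add(-34934, Mul(-1, Mul(Rational(-3, 193), -8, Add(191, Mul(193, -8))))) = Add(-34934, Mul(-1, Mul(Rational(-3, 193), -8, Add(191, -1544)))) = Add(-34934, Mul(-1, Mul(Rational(-3, 193), -8, -1353))) = Add(-34934, Mul(-1, Rational(-32472, 193))) = Add(-34934, Rational(32472, 193)) = Rational(-6709790, 193)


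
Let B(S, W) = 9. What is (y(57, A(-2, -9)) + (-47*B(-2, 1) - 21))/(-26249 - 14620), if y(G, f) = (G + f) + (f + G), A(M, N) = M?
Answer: 334/40869 ≈ 0.0081725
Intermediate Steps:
y(G, f) = 2*G + 2*f (y(G, f) = (G + f) + (G + f) = 2*G + 2*f)
(y(57, A(-2, -9)) + (-47*B(-2, 1) - 21))/(-26249 - 14620) = ((2*57 + 2*(-2)) + (-47*9 - 21))/(-26249 - 14620) = ((114 - 4) + (-423 - 21))/(-40869) = (110 - 444)*(-1/40869) = -334*(-1/40869) = 334/40869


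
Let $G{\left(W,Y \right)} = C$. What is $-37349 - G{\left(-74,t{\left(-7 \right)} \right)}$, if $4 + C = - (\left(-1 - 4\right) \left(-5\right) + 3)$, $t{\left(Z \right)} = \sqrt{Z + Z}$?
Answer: $-37317$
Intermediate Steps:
$t{\left(Z \right)} = \sqrt{2} \sqrt{Z}$ ($t{\left(Z \right)} = \sqrt{2 Z} = \sqrt{2} \sqrt{Z}$)
$C = -32$ ($C = -4 - \left(\left(-1 - 4\right) \left(-5\right) + 3\right) = -4 - \left(\left(-5\right) \left(-5\right) + 3\right) = -4 - \left(25 + 3\right) = -4 - 28 = -32$)
$G{\left(W,Y \right)} = -32$
$-37349 - G{\left(-74,t{\left(-7 \right)} \right)} = -37349 - -32 = -37349 + 32 = -37317$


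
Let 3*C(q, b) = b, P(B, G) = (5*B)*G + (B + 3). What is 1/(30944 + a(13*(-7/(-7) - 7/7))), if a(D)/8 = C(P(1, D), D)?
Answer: 1/30944 ≈ 3.2316e-5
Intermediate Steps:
P(B, G) = 3 + B + 5*B*G (P(B, G) = 5*B*G + (3 + B) = 3 + B + 5*B*G)
C(q, b) = b/3
a(D) = 8*D/3 (a(D) = 8*(D/3) = 8*D/3)
1/(30944 + a(13*(-7/(-7) - 7/7))) = 1/(30944 + 8*(13*(-7/(-7) - 7/7))/3) = 1/(30944 + 8*(13*(-7*(-⅐) - 7*⅐))/3) = 1/(30944 + 8*(13*(1 - 1))/3) = 1/(30944 + 8*(13*0)/3) = 1/(30944 + (8/3)*0) = 1/(30944 + 0) = 1/30944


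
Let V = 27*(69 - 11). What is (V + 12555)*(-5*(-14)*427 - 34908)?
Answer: -70859178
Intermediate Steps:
V = 1566 (V = 27*58 = 1566)
(V + 12555)*(-5*(-14)*427 - 34908) = (1566 + 12555)*(-5*(-14)*427 - 34908) = 14121*(70*427 - 34908) = 14121*(29890 - 34908) = 14121*(-5018) = -70859178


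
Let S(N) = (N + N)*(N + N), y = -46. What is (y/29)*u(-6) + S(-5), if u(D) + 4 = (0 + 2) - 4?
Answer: 3176/29 ≈ 109.52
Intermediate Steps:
S(N) = 4*N² (S(N) = (2*N)*(2*N) = 4*N²)
u(D) = -6 (u(D) = -4 + ((0 + 2) - 4) = -4 + (2 - 4) = -4 - 2 = -6)
(y/29)*u(-6) + S(-5) = -46/29*(-6) + 4*(-5)² = -46*1/29*(-6) + 4*25 = -46/29*(-6) + 100 = 276/29 + 100 = 3176/29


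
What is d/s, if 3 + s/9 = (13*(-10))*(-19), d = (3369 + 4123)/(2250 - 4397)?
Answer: -7492/47669841 ≈ -0.00015716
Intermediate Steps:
d = -7492/2147 (d = 7492/(-2147) = 7492*(-1/2147) = -7492/2147 ≈ -3.4895)
s = 22203 (s = -27 + 9*((13*(-10))*(-19)) = -27 + 9*(-130*(-19)) = -27 + 9*2470 = -27 + 22230 = 22203)
d/s = -7492/2147/22203 = -7492/2147*1/22203 = -7492/47669841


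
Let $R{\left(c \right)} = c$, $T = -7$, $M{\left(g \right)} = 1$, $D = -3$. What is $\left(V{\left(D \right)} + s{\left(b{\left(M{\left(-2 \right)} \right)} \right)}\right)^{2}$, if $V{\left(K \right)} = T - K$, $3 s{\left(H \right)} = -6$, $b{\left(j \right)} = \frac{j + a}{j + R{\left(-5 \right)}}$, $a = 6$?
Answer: $36$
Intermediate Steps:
$b{\left(j \right)} = \frac{6 + j}{-5 + j}$ ($b{\left(j \right)} = \frac{j + 6}{j - 5} = \frac{6 + j}{-5 + j}$)
$s{\left(H \right)} = -2$ ($s{\left(H \right)} = \frac{1}{3} \left(-6\right) = -2$)
$V{\left(K \right)} = -7 - K$
$\left(V{\left(D \right)} + s{\left(b{\left(M{\left(-2 \right)} \right)} \right)}\right)^{2} = \left(\left(-7 - -3\right) - 2\right)^{2} = \left(\left(-7 + 3\right) - 2\right)^{2} = \left(-4 - 2\right)^{2} = \left(-6\right)^{2} = 36$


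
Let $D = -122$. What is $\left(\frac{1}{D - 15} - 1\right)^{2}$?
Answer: $\frac{19044}{18769} \approx 1.0147$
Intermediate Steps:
$\left(\frac{1}{D - 15} - 1\right)^{2} = \left(\frac{1}{-122 - 15} - 1\right)^{2} = \left(\frac{1}{-137} - 1\right)^{2} = \left(- \frac{1}{137} - 1\right)^{2} = \left(- \frac{138}{137}\right)^{2} = \frac{19044}{18769}$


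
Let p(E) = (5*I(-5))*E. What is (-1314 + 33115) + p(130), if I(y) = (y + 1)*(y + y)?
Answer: 57801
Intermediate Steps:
I(y) = 2*y*(1 + y) (I(y) = (1 + y)*(2*y) = 2*y*(1 + y))
p(E) = 200*E (p(E) = (5*(2*(-5)*(1 - 5)))*E = (5*(2*(-5)*(-4)))*E = (5*40)*E = 200*E)
(-1314 + 33115) + p(130) = (-1314 + 33115) + 200*130 = 31801 + 26000 = 57801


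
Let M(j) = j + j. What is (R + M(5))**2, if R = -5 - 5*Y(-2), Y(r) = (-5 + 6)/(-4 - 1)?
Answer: 36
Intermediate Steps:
Y(r) = -1/5 (Y(r) = 1/(-5) = 1*(-1/5) = -1/5)
M(j) = 2*j
R = -4 (R = -5 - 5*(-1/5) = -5 + 1 = -4)
(R + M(5))**2 = (-4 + 2*5)**2 = (-4 + 10)**2 = 6**2 = 36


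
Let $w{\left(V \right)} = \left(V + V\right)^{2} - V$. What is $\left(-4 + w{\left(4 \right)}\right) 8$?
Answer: $448$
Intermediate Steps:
$w{\left(V \right)} = - V + 4 V^{2}$ ($w{\left(V \right)} = \left(2 V\right)^{2} - V = 4 V^{2} - V = - V + 4 V^{2}$)
$\left(-4 + w{\left(4 \right)}\right) 8 = \left(-4 + 4 \left(-1 + 4 \cdot 4\right)\right) 8 = \left(-4 + 4 \left(-1 + 16\right)\right) 8 = \left(-4 + 4 \cdot 15\right) 8 = \left(-4 + 60\right) 8 = 56 \cdot 8 = 448$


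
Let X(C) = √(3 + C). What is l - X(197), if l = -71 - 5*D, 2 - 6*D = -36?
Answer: -308/3 - 10*√2 ≈ -116.81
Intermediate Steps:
D = 19/3 (D = ⅓ - ⅙*(-36) = ⅓ + 6 = 19/3 ≈ 6.3333)
l = -308/3 (l = -71 - 5*19/3 = -71 - 95/3 = -308/3 ≈ -102.67)
l - X(197) = -308/3 - √(3 + 197) = -308/3 - √200 = -308/3 - 10*√2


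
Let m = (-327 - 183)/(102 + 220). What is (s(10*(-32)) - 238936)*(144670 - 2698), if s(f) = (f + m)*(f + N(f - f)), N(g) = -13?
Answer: -3013727808612/161 ≈ -1.8719e+10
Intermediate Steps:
m = -255/161 (m = -510/322 = -510*1/322 = -255/161 ≈ -1.5839)
s(f) = (-13 + f)*(-255/161 + f) (s(f) = (f - 255/161)*(f - 13) = (-255/161 + f)*(-13 + f) = (-13 + f)*(-255/161 + f))
(s(10*(-32)) - 238936)*(144670 - 2698) = ((3315/161 + (10*(-32))² - 23480*(-32)/161) - 238936)*(144670 - 2698) = ((3315/161 + (-320)² - 2348/161*(-320)) - 238936)*141972 = ((3315/161 + 102400 + 751360/161) - 238936)*141972 = (17241075/161 - 238936)*141972 = -21227621/161*141972 = -3013727808612/161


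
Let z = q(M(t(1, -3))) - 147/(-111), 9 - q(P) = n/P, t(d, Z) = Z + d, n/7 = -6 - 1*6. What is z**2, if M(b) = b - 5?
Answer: 3844/1369 ≈ 2.8079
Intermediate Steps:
n = -84 (n = 7*(-6 - 1*6) = 7*(-6 - 6) = 7*(-12) = -84)
M(b) = -5 + b
q(P) = 9 + 84/P (q(P) = 9 - (-84)/P = 9 + 84/P)
z = -62/37 (z = (9 + 84/(-5 + (-3 + 1))) - 147/(-111) = (9 + 84/(-5 - 2)) - 147*(-1/111) = (9 + 84/(-7)) + 49/37 = (9 + 84*(-1/7)) + 49/37 = (9 - 12) + 49/37 = -3 + 49/37 = -62/37 ≈ -1.6757)
z**2 = (-62/37)**2 = 3844/1369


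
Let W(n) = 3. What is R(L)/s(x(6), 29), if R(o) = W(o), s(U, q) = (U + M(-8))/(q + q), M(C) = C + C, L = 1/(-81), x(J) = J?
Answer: -87/5 ≈ -17.400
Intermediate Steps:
L = -1/81 ≈ -0.012346
M(C) = 2*C
s(U, q) = (-16 + U)/(2*q) (s(U, q) = (U + 2*(-8))/(q + q) = (U - 16)/((2*q)) = (-16 + U)*(1/(2*q)) = (-16 + U)/(2*q))
R(o) = 3
R(L)/s(x(6), 29) = 3/(((½)*(-16 + 6)/29)) = 3/(((½)*(1/29)*(-10))) = 3/(-5/29) = 3*(-29/5) = -87/5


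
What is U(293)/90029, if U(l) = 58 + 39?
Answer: 97/90029 ≈ 0.0010774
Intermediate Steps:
U(l) = 97
U(293)/90029 = 97/90029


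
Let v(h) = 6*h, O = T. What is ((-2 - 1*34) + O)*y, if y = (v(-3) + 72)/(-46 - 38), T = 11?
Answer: 225/14 ≈ 16.071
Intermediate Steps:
O = 11
y = -9/14 (y = (6*(-3) + 72)/(-46 - 38) = (-18 + 72)/(-84) = 54*(-1/84) = -9/14 ≈ -0.64286)
((-2 - 1*34) + O)*y = ((-2 - 1*34) + 11)*(-9/14) = ((-2 - 34) + 11)*(-9/14) = (-36 + 11)*(-9/14) = -25*(-9/14) = 225/14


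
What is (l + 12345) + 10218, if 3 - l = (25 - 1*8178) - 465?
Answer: 31184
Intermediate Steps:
l = 8621 (l = 3 - ((25 - 1*8178) - 465) = 3 - ((25 - 8178) - 465) = 3 - (-8153 - 465) = 3 - 1*(-8618) = 3 + 8618 = 8621)
(l + 12345) + 10218 = (8621 + 12345) + 10218 = 20966 + 10218 = 31184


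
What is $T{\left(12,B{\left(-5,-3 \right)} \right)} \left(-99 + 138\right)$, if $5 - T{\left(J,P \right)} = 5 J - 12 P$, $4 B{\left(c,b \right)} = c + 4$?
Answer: $-2262$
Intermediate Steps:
$B{\left(c,b \right)} = 1 + \frac{c}{4}$ ($B{\left(c,b \right)} = \frac{c + 4}{4} = \frac{4 + c}{4} = 1 + \frac{c}{4}$)
$T{\left(J,P \right)} = 5 - 5 J + 12 P$ ($T{\left(J,P \right)} = 5 - \left(5 J - 12 P\right) = 5 - \left(- 12 P + 5 J\right) = 5 - 5 J + 12 P$)
$T{\left(12,B{\left(-5,-3 \right)} \right)} \left(-99 + 138\right) = \left(5 - 60 + 12 \left(1 + \frac{1}{4} \left(-5\right)\right)\right) \left(-99 + 138\right) = \left(5 - 60 + 12 \left(1 - \frac{5}{4}\right)\right) 39 = \left(5 - 60 + 12 \left(- \frac{1}{4}\right)\right) 39 = \left(5 - 60 - 3\right) 39 = \left(-58\right) 39 = -2262$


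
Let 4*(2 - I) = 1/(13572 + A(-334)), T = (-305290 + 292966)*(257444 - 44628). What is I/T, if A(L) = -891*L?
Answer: -2489327/3264435515966976 ≈ -7.6256e-10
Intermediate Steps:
T = -2622744384 (T = -12324*212816 = -2622744384)
I = 2489327/1244664 (I = 2 - 1/(4*(13572 - 891*(-334))) = 2 - 1/(4*(13572 + 297594)) = 2 - 1/4/311166 = 2 - 1/4*1/311166 = 2 - 1/1244664 = 2489327/1244664 ≈ 2.0000)
I/T = (2489327/1244664)/(-2622744384) = (2489327/1244664)*(-1/2622744384) = -2489327/3264435515966976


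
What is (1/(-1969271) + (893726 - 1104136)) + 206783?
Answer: -7142545918/1969271 ≈ -3627.0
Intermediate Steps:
(1/(-1969271) + (893726 - 1104136)) + 206783 = (-1/1969271 - 210410) + 206783 = -414354311111/1969271 + 206783 = -7142545918/1969271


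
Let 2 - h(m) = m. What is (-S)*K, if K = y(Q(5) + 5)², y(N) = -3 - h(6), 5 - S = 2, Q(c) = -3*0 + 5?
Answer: -3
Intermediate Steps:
h(m) = 2 - m
Q(c) = 5 (Q(c) = 0 + 5 = 5)
S = 3 (S = 5 - 1*2 = 5 - 2 = 3)
y(N) = 1 (y(N) = -3 - (2 - 1*6) = -3 - (2 - 6) = -3 - 1*(-4) = -3 + 4 = 1)
K = 1 (K = 1² = 1)
(-S)*K = -1*3*1 = -3*1 = -3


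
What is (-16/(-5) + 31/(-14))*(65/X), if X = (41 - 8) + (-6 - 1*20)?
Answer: 897/98 ≈ 9.1531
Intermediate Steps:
X = 7 (X = 33 + (-6 - 20) = 33 - 26 = 7)
(-16/(-5) + 31/(-14))*(65/X) = (-16/(-5) + 31/(-14))*(65/7) = (-16*(-1/5) + 31*(-1/14))*(65*(1/7)) = (16/5 - 31/14)*(65/7) = (69/70)*(65/7) = 897/98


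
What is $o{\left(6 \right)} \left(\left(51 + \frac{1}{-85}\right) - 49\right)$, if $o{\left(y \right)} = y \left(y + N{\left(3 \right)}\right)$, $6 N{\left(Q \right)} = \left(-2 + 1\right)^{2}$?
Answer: $\frac{6253}{85} \approx 73.565$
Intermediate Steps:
$N{\left(Q \right)} = \frac{1}{6}$ ($N{\left(Q \right)} = \frac{\left(-2 + 1\right)^{2}}{6} = \frac{\left(-1\right)^{2}}{6} = \frac{1}{6} \cdot 1 = \frac{1}{6}$)
$o{\left(y \right)} = y \left(\frac{1}{6} + y\right)$ ($o{\left(y \right)} = y \left(y + \frac{1}{6}\right) = y \left(\frac{1}{6} + y\right)$)
$o{\left(6 \right)} \left(\left(51 + \frac{1}{-85}\right) - 49\right) = 6 \left(\frac{1}{6} + 6\right) \left(\left(51 + \frac{1}{-85}\right) - 49\right) = 6 \cdot \frac{37}{6} \left(\left(51 - \frac{1}{85}\right) - 49\right) = 37 \left(\frac{4334}{85} - 49\right) = 37 \cdot \frac{169}{85} = \frac{6253}{85}$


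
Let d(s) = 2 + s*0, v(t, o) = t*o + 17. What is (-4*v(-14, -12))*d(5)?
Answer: -1480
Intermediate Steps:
v(t, o) = 17 + o*t (v(t, o) = o*t + 17 = 17 + o*t)
d(s) = 2 (d(s) = 2 + 0 = 2)
(-4*v(-14, -12))*d(5) = -4*(17 - 12*(-14))*2 = -4*(17 + 168)*2 = -4*185*2 = -740*2 = -1480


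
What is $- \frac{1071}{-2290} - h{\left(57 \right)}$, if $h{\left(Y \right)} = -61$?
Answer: $\frac{140761}{2290} \approx 61.468$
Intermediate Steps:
$- \frac{1071}{-2290} - h{\left(57 \right)} = - \frac{1071}{-2290} - -61 = \left(-1071\right) \left(- \frac{1}{2290}\right) + 61 = \frac{1071}{2290} + 61 = \frac{140761}{2290}$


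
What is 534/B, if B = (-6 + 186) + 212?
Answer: 267/196 ≈ 1.3622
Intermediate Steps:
B = 392 (B = 180 + 212 = 392)
534/B = 534/392 = 534*(1/392) = 267/196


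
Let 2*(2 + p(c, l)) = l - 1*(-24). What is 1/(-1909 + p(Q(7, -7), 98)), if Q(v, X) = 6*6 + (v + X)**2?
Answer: -1/1850 ≈ -0.00054054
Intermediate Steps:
Q(v, X) = 36 + (X + v)**2
p(c, l) = 10 + l/2 (p(c, l) = -2 + (l - 1*(-24))/2 = -2 + (l + 24)/2 = -2 + (24 + l)/2 = -2 + (12 + l/2) = 10 + l/2)
1/(-1909 + p(Q(7, -7), 98)) = 1/(-1909 + (10 + (1/2)*98)) = 1/(-1909 + (10 + 49)) = 1/(-1909 + 59) = 1/(-1850) = -1/1850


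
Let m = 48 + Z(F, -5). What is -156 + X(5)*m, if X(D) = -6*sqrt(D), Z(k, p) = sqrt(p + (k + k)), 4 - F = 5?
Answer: -156 - 6*sqrt(5)*(48 + I*sqrt(7)) ≈ -799.99 - 35.496*I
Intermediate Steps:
F = -1 (F = 4 - 1*5 = 4 - 5 = -1)
Z(k, p) = sqrt(p + 2*k)
m = 48 + I*sqrt(7) (m = 48 + sqrt(-5 + 2*(-1)) = 48 + sqrt(-5 - 2) = 48 + sqrt(-7) = 48 + I*sqrt(7) ≈ 48.0 + 2.6458*I)
-156 + X(5)*m = -156 + (-6*sqrt(5))*(48 + I*sqrt(7)) = -156 - 6*sqrt(5)*(48 + I*sqrt(7))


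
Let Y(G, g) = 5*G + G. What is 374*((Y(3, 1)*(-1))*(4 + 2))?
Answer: -40392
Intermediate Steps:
Y(G, g) = 6*G
374*((Y(3, 1)*(-1))*(4 + 2)) = 374*(((6*3)*(-1))*(4 + 2)) = 374*((18*(-1))*6) = 374*(-18*6) = 374*(-108) = -40392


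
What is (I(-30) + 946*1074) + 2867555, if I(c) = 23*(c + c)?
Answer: 3882179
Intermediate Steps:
I(c) = 46*c (I(c) = 23*(2*c) = 46*c)
(I(-30) + 946*1074) + 2867555 = (46*(-30) + 946*1074) + 2867555 = (-1380 + 1016004) + 2867555 = 1014624 + 2867555 = 3882179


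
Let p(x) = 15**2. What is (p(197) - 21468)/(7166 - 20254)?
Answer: 21243/13088 ≈ 1.6231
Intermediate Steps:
p(x) = 225
(p(197) - 21468)/(7166 - 20254) = (225 - 21468)/(7166 - 20254) = -21243/(-13088) = -21243*(-1/13088) = 21243/13088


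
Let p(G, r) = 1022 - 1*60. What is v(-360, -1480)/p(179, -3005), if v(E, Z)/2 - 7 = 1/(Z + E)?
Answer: 12879/885040 ≈ 0.014552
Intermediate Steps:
p(G, r) = 962 (p(G, r) = 1022 - 60 = 962)
v(E, Z) = 14 + 2/(E + Z) (v(E, Z) = 14 + 2/(Z + E) = 14 + 2/(E + Z))
v(-360, -1480)/p(179, -3005) = (2*(1 + 7*(-360) + 7*(-1480))/(-360 - 1480))/962 = (2*(1 - 2520 - 10360)/(-1840))*(1/962) = (2*(-1/1840)*(-12879))*(1/962) = (12879/920)*(1/962) = 12879/885040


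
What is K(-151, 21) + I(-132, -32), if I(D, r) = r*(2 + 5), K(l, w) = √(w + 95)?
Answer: -224 + 2*√29 ≈ -213.23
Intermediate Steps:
K(l, w) = √(95 + w)
I(D, r) = 7*r (I(D, r) = r*7 = 7*r)
K(-151, 21) + I(-132, -32) = √(95 + 21) + 7*(-32) = √116 - 224 = 2*√29 - 224 = -224 + 2*√29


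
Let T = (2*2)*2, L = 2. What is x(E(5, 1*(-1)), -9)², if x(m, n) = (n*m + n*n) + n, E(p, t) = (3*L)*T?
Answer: 129600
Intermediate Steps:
T = 8 (T = 4*2 = 8)
E(p, t) = 48 (E(p, t) = (3*2)*8 = 6*8 = 48)
x(m, n) = n + n² + m*n (x(m, n) = (m*n + n²) + n = (n² + m*n) + n = n + n² + m*n)
x(E(5, 1*(-1)), -9)² = (-9*(1 + 48 - 9))² = (-9*40)² = (-360)² = 129600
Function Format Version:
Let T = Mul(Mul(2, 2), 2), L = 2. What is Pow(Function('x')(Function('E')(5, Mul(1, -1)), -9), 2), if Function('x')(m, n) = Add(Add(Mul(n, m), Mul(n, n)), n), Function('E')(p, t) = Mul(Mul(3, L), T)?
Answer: 129600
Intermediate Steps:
T = 8 (T = Mul(4, 2) = 8)
Function('E')(p, t) = 48 (Function('E')(p, t) = Mul(Mul(3, 2), 8) = Mul(6, 8) = 48)
Function('x')(m, n) = Add(n, Pow(n, 2), Mul(m, n)) (Function('x')(m, n) = Add(Add(Mul(m, n), Pow(n, 2)), n) = Add(Add(Pow(n, 2), Mul(m, n)), n) = Add(n, Pow(n, 2), Mul(m, n)))
Pow(Function('x')(Function('E')(5, Mul(1, -1)), -9), 2) = Pow(Mul(-9, Add(1, 48, -9)), 2) = Pow(Mul(-9, 40), 2) = Pow(-360, 2) = 129600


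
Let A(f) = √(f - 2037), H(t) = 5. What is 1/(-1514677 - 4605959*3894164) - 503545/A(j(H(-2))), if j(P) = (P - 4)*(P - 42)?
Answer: -1/23834760368304 + 503545*I*√2074/2074 ≈ -4.1956e-14 + 11057.0*I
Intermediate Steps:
j(P) = (-42 + P)*(-4 + P) (j(P) = (-4 + P)*(-42 + P) = (-42 + P)*(-4 + P))
A(f) = √(-2037 + f)
1/(-1514677 - 4605959*3894164) - 503545/A(j(H(-2))) = 1/(-1514677 - 4605959*3894164) - 503545/√(-2037 + (168 + 5² - 46*5)) = (1/3894164)/(-6120636) - 503545/√(-2037 + (168 + 25 - 230)) = -1/6120636*1/3894164 - 503545/√(-2037 - 37) = -1/23834760368304 - 503545*(-I*√2074/2074) = -1/23834760368304 - (-503545)*I*√2074/2074 = -1/23834760368304 + 503545*I*√2074/2074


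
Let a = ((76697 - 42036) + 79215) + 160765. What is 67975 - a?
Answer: -206666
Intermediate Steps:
a = 274641 (a = (34661 + 79215) + 160765 = 113876 + 160765 = 274641)
67975 - a = 67975 - 1*274641 = 67975 - 274641 = -206666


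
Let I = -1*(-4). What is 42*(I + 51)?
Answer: 2310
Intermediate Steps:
I = 4
42*(I + 51) = 42*(4 + 51) = 42*55 = 2310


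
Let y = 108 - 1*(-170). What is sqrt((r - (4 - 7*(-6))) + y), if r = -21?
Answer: sqrt(211) ≈ 14.526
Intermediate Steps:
y = 278 (y = 108 + 170 = 278)
sqrt((r - (4 - 7*(-6))) + y) = sqrt((-21 - (4 - 7*(-6))) + 278) = sqrt((-21 - (4 + 42)) + 278) = sqrt((-21 - 1*46) + 278) = sqrt((-21 - 46) + 278) = sqrt(-67 + 278) = sqrt(211)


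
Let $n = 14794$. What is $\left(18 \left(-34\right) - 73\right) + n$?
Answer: $14109$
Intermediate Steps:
$\left(18 \left(-34\right) - 73\right) + n = \left(18 \left(-34\right) - 73\right) + 14794 = \left(-612 - 73\right) + 14794 = -685 + 14794 = 14109$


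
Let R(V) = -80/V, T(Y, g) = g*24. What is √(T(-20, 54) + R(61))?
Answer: 8*√75274/61 ≈ 35.982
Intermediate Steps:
T(Y, g) = 24*g
√(T(-20, 54) + R(61)) = √(24*54 - 80/61) = √(1296 - 80*1/61) = √(1296 - 80/61) = √(78976/61) = 8*√75274/61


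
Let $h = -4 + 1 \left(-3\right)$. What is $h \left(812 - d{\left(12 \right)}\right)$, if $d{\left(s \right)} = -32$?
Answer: $-5908$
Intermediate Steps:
$h = -7$ ($h = -4 - 3 = -7$)
$h \left(812 - d{\left(12 \right)}\right) = - 7 \left(812 - -32\right) = - 7 \left(812 + 32\right) = \left(-7\right) 844 = -5908$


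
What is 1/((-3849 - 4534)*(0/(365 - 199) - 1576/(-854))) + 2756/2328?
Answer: 2275575221/1922288964 ≈ 1.1838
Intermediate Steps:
1/((-3849 - 4534)*(0/(365 - 199) - 1576/(-854))) + 2756/2328 = 1/((-8383)*(0/166 - 1576*(-1/854))) + 2756*(1/2328) = -1/(8383*(0*(1/166) + 788/427)) + 689/582 = -1/(8383*(0 + 788/427)) + 689/582 = -1/(8383*788/427) + 689/582 = -1/8383*427/788 + 689/582 = -427/6605804 + 689/582 = 2275575221/1922288964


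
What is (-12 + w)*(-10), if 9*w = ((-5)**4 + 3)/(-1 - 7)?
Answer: 1865/9 ≈ 207.22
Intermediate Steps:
w = -157/18 (w = (((-5)**4 + 3)/(-1 - 7))/9 = ((625 + 3)/(-8))/9 = (628*(-1/8))/9 = (1/9)*(-157/2) = -157/18 ≈ -8.7222)
(-12 + w)*(-10) = (-12 - 157/18)*(-10) = -373/18*(-10) = 1865/9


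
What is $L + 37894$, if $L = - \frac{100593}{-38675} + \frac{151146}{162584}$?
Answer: $\frac{119148627373331}{3143968100} \approx 37898.0$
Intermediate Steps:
$L = \frac{11100191931}{3143968100}$ ($L = \left(-100593\right) \left(- \frac{1}{38675}\right) + 151146 \cdot \frac{1}{162584} = \frac{100593}{38675} + \frac{75573}{81292} = \frac{11100191931}{3143968100} \approx 3.5306$)
$L + 37894 = \frac{11100191931}{3143968100} + 37894 = \frac{119148627373331}{3143968100}$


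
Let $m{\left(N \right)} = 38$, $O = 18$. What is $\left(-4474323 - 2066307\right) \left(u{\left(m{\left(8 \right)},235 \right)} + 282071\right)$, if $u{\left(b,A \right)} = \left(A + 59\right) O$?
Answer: $-1879535058690$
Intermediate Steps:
$u{\left(b,A \right)} = 1062 + 18 A$ ($u{\left(b,A \right)} = \left(A + 59\right) 18 = \left(59 + A\right) 18 = 1062 + 18 A$)
$\left(-4474323 - 2066307\right) \left(u{\left(m{\left(8 \right)},235 \right)} + 282071\right) = \left(-4474323 - 2066307\right) \left(\left(1062 + 18 \cdot 235\right) + 282071\right) = - 6540630 \left(\left(1062 + 4230\right) + 282071\right) = - 6540630 \left(5292 + 282071\right) = \left(-6540630\right) 287363 = -1879535058690$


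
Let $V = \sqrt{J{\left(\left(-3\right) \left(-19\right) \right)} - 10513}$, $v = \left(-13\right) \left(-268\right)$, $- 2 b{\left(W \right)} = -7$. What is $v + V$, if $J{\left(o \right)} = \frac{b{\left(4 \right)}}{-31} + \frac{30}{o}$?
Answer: $3484 + \frac{i \sqrt{14588148206}}{1178} \approx 3484.0 + 102.53 i$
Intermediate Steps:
$b{\left(W \right)} = \frac{7}{2}$ ($b{\left(W \right)} = \left(- \frac{1}{2}\right) \left(-7\right) = \frac{7}{2}$)
$v = 3484$
$J{\left(o \right)} = - \frac{7}{62} + \frac{30}{o}$ ($J{\left(o \right)} = \frac{7}{2 \left(-31\right)} + \frac{30}{o} = \frac{7}{2} \left(- \frac{1}{31}\right) + \frac{30}{o} = - \frac{7}{62} + \frac{30}{o}$)
$V = \frac{i \sqrt{14588148206}}{1178}$ ($V = \sqrt{\left(- \frac{7}{62} + \frac{30}{\left(-3\right) \left(-19\right)}\right) - 10513} = \sqrt{\left(- \frac{7}{62} + \frac{30}{57}\right) - 10513} = \sqrt{\left(- \frac{7}{62} + 30 \cdot \frac{1}{57}\right) - 10513} = \sqrt{\left(- \frac{7}{62} + \frac{10}{19}\right) - 10513} = \sqrt{\frac{487}{1178} - 10513} = \sqrt{- \frac{12383827}{1178}} = \frac{i \sqrt{14588148206}}{1178} \approx 102.53 i$)
$v + V = 3484 + \frac{i \sqrt{14588148206}}{1178}$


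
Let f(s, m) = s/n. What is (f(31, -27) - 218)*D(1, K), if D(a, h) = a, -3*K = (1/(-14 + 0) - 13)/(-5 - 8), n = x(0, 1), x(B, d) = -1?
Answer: -249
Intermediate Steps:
n = -1
K = -61/182 (K = -(1/(-14 + 0) - 13)/(3*(-5 - 8)) = -(1/(-14) - 13)/(3*(-13)) = -(-1/14 - 13)*(-1)/(3*13) = -(-61)*(-1)/(14*13) = -⅓*183/182 = -61/182 ≈ -0.33517)
f(s, m) = -s (f(s, m) = s/(-1) = s*(-1) = -s)
(f(31, -27) - 218)*D(1, K) = (-1*31 - 218)*1 = (-31 - 218)*1 = -249*1 = -249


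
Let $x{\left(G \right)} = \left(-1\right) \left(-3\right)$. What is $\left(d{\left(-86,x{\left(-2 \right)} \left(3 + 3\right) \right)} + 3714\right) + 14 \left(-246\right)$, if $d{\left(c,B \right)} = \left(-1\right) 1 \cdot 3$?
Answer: $267$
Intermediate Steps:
$x{\left(G \right)} = 3$
$d{\left(c,B \right)} = -3$ ($d{\left(c,B \right)} = \left(-1\right) 3 = -3$)
$\left(d{\left(-86,x{\left(-2 \right)} \left(3 + 3\right) \right)} + 3714\right) + 14 \left(-246\right) = \left(-3 + 3714\right) + 14 \left(-246\right) = 3711 - 3444 = 267$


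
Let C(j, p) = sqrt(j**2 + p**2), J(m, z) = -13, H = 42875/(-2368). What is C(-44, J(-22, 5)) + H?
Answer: -42875/2368 + sqrt(2105) ≈ 27.774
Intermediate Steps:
H = -42875/2368 (H = 42875*(-1/2368) = -42875/2368 ≈ -18.106)
C(-44, J(-22, 5)) + H = sqrt((-44)**2 + (-13)**2) - 42875/2368 = sqrt(1936 + 169) - 42875/2368 = sqrt(2105) - 42875/2368 = -42875/2368 + sqrt(2105)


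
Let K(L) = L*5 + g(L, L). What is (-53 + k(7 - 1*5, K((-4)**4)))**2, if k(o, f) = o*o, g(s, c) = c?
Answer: 2401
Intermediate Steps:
K(L) = 6*L (K(L) = L*5 + L = 5*L + L = 6*L)
k(o, f) = o**2
(-53 + k(7 - 1*5, K((-4)**4)))**2 = (-53 + (7 - 1*5)**2)**2 = (-53 + (7 - 5)**2)**2 = (-53 + 2**2)**2 = (-53 + 4)**2 = (-49)**2 = 2401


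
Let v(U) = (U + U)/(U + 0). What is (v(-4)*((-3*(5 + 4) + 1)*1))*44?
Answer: -2288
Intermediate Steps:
v(U) = 2 (v(U) = (2*U)/U = 2)
(v(-4)*((-3*(5 + 4) + 1)*1))*44 = (2*((-3*(5 + 4) + 1)*1))*44 = (2*((-3*9 + 1)*1))*44 = (2*((-27 + 1)*1))*44 = (2*(-26*1))*44 = (2*(-26))*44 = -52*44 = -2288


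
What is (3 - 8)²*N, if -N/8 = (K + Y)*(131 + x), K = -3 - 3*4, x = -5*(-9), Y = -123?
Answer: 4857600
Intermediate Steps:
x = 45
K = -15 (K = -3 - 12 = -15)
N = 194304 (N = -8*(-15 - 123)*(131 + 45) = -(-1104)*176 = -8*(-24288) = 194304)
(3 - 8)²*N = (3 - 8)²*194304 = (-5)²*194304 = 25*194304 = 4857600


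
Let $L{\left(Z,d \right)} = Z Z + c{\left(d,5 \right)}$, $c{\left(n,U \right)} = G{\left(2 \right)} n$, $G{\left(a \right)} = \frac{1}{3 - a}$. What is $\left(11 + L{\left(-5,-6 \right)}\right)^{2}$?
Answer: $900$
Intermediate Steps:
$c{\left(n,U \right)} = n$ ($c{\left(n,U \right)} = - \frac{1}{-3 + 2} n = - \frac{1}{-1} n = \left(-1\right) \left(-1\right) n = 1 n = n$)
$L{\left(Z,d \right)} = d + Z^{2}$ ($L{\left(Z,d \right)} = Z Z + d = Z^{2} + d = d + Z^{2}$)
$\left(11 + L{\left(-5,-6 \right)}\right)^{2} = \left(11 - \left(6 - \left(-5\right)^{2}\right)\right)^{2} = \left(11 + \left(-6 + 25\right)\right)^{2} = \left(11 + 19\right)^{2} = 30^{2} = 900$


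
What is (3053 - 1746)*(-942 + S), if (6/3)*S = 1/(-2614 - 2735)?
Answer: -13171314719/10698 ≈ -1.2312e+6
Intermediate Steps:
S = -1/10698 (S = 1/(2*(-2614 - 2735)) = (½)/(-5349) = (½)*(-1/5349) = -1/10698 ≈ -9.3475e-5)
(3053 - 1746)*(-942 + S) = (3053 - 1746)*(-942 - 1/10698) = 1307*(-10077517/10698) = -13171314719/10698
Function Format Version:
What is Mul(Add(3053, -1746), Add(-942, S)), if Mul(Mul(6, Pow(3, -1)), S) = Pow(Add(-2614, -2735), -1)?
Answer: Rational(-13171314719, 10698) ≈ -1.2312e+6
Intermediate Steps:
S = Rational(-1, 10698) (S = Mul(Rational(1, 2), Pow(Add(-2614, -2735), -1)) = Mul(Rational(1, 2), Pow(-5349, -1)) = Mul(Rational(1, 2), Rational(-1, 5349)) = Rational(-1, 10698) ≈ -9.3475e-5)
Mul(Add(3053, -1746), Add(-942, S)) = Mul(Add(3053, -1746), Add(-942, Rational(-1, 10698))) = Mul(1307, Rational(-10077517, 10698)) = Rational(-13171314719, 10698)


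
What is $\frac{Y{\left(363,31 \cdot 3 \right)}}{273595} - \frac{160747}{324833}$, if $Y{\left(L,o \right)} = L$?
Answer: $- \frac{43861661086}{88872684635} \approx -0.49353$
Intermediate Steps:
$\frac{Y{\left(363,31 \cdot 3 \right)}}{273595} - \frac{160747}{324833} = \frac{363}{273595} - \frac{160747}{324833} = - \frac{43861661086}{88872684635}$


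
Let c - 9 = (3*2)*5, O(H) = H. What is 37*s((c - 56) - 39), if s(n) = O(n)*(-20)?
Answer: 41440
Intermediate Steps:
c = 39 (c = 9 + (3*2)*5 = 9 + 6*5 = 9 + 30 = 39)
s(n) = -20*n (s(n) = n*(-20) = -20*n)
37*s((c - 56) - 39) = 37*(-20*((39 - 56) - 39)) = 37*(-20*(-17 - 39)) = 37*(-20*(-56)) = 37*1120 = 41440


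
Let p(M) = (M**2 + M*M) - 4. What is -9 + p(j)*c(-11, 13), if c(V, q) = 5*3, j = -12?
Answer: 4251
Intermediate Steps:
c(V, q) = 15
p(M) = -4 + 2*M**2 (p(M) = (M**2 + M**2) - 4 = 2*M**2 - 4 = -4 + 2*M**2)
-9 + p(j)*c(-11, 13) = -9 + (-4 + 2*(-12)**2)*15 = -9 + (-4 + 2*144)*15 = -9 + (-4 + 288)*15 = -9 + 284*15 = -9 + 4260 = 4251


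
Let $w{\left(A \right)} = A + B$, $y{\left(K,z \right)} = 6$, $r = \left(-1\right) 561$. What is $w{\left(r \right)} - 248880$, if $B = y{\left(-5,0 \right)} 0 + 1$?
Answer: $-249440$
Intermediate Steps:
$r = -561$
$B = 1$ ($B = 6 \cdot 0 + 1 = 0 + 1 = 1$)
$w{\left(A \right)} = 1 + A$ ($w{\left(A \right)} = A + 1 = 1 + A$)
$w{\left(r \right)} - 248880 = \left(1 - 561\right) - 248880 = -560 - 248880 = -249440$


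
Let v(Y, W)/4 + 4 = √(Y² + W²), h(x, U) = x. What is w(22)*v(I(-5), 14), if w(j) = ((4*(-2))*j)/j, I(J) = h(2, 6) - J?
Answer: 128 - 224*√5 ≈ -372.88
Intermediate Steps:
I(J) = 2 - J
w(j) = -8 (w(j) = (-8*j)/j = -8)
v(Y, W) = -16 + 4*√(W² + Y²) (v(Y, W) = -16 + 4*√(Y² + W²) = -16 + 4*√(W² + Y²))
w(22)*v(I(-5), 14) = -8*(-16 + 4*√(14² + (2 - 1*(-5))²)) = -8*(-16 + 4*√(196 + (2 + 5)²)) = -8*(-16 + 4*√(196 + 7²)) = -8*(-16 + 4*√(196 + 49)) = -8*(-16 + 4*√245) = -8*(-16 + 4*(7*√5)) = -8*(-16 + 28*√5) = 128 - 224*√5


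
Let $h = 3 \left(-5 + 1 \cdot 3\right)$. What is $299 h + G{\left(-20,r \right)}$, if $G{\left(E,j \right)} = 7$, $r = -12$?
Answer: $-1787$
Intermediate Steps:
$h = -6$ ($h = 3 \left(-5 + 3\right) = 3 \left(-2\right) = -6$)
$299 h + G{\left(-20,r \right)} = 299 \left(-6\right) + 7 = -1794 + 7 = -1787$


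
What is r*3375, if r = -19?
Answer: -64125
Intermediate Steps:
r*3375 = -19*3375 = -64125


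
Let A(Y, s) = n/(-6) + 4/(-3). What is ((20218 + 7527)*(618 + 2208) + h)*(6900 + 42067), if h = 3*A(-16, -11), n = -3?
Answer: 7678747128745/2 ≈ 3.8394e+12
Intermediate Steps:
A(Y, s) = -⅚ (A(Y, s) = -3/(-6) + 4/(-3) = -3*(-⅙) + 4*(-⅓) = ½ - 4/3 = -⅚)
h = -5/2 (h = 3*(-⅚) = -5/2 ≈ -2.5000)
((20218 + 7527)*(618 + 2208) + h)*(6900 + 42067) = ((20218 + 7527)*(618 + 2208) - 5/2)*(6900 + 42067) = (27745*2826 - 5/2)*48967 = (78407370 - 5/2)*48967 = (156814735/2)*48967 = 7678747128745/2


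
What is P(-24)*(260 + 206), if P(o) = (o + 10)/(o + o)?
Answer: 1631/12 ≈ 135.92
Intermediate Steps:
P(o) = (10 + o)/(2*o) (P(o) = (10 + o)/((2*o)) = (10 + o)*(1/(2*o)) = (10 + o)/(2*o))
P(-24)*(260 + 206) = ((½)*(10 - 24)/(-24))*(260 + 206) = ((½)*(-1/24)*(-14))*466 = (7/24)*466 = 1631/12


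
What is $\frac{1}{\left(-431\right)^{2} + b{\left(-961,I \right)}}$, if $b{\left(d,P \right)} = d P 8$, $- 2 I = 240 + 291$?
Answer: $\frac{1}{2226925} \approx 4.4905 \cdot 10^{-7}$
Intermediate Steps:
$I = - \frac{531}{2}$ ($I = - \frac{240 + 291}{2} = \left(- \frac{1}{2}\right) 531 = - \frac{531}{2} \approx -265.5$)
$b{\left(d,P \right)} = 8 P d$ ($b{\left(d,P \right)} = P d 8 = 8 P d$)
$\frac{1}{\left(-431\right)^{2} + b{\left(-961,I \right)}} = \frac{1}{\left(-431\right)^{2} + 8 \left(- \frac{531}{2}\right) \left(-961\right)} = \frac{1}{185761 + 2041164} = \frac{1}{2226925}$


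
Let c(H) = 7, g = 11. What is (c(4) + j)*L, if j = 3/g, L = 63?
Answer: 5040/11 ≈ 458.18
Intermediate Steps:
j = 3/11 ≈ 0.27273
(c(4) + j)*L = (7 + 3/11)*63 = (80/11)*63 = 5040/11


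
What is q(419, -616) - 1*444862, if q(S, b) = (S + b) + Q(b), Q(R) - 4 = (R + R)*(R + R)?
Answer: 1072769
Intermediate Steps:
Q(R) = 4 + 4*R² (Q(R) = 4 + (R + R)*(R + R) = 4 + (2*R)*(2*R) = 4 + 4*R²)
q(S, b) = 4 + S + b + 4*b² (q(S, b) = (S + b) + (4 + 4*b²) = 4 + S + b + 4*b²)
q(419, -616) - 1*444862 = (4 + 419 - 616 + 4*(-616)²) - 1*444862 = (4 + 419 - 616 + 4*379456) - 444862 = (4 + 419 - 616 + 1517824) - 444862 = 1517631 - 444862 = 1072769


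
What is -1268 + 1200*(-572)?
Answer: -687668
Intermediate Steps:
-1268 + 1200*(-572) = -1268 - 686400 = -687668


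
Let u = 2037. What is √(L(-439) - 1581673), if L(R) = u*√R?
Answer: √(-1581673 + 2037*I*√439) ≈ 16.97 + 1257.8*I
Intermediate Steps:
L(R) = 2037*√R
√(L(-439) - 1581673) = √(2037*√(-439) - 1581673) = √(2037*(I*√439) - 1581673) = √(2037*I*√439 - 1581673) = √(-1581673 + 2037*I*√439)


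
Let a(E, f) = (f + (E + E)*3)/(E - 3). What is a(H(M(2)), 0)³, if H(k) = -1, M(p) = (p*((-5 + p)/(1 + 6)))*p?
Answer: 27/8 ≈ 3.3750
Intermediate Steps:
M(p) = p²*(-5/7 + p/7) (M(p) = (p*((-5 + p)/7))*p = (p*((-5 + p)*(⅐)))*p = (p*(-5/7 + p/7))*p = p²*(-5/7 + p/7))
a(E, f) = (f + 6*E)/(-3 + E) (a(E, f) = (f + (2*E)*3)/(-3 + E) = (f + 6*E)/(-3 + E))
a(H(M(2)), 0)³ = ((0 + 6*(-1))/(-3 - 1))³ = ((0 - 6)/(-4))³ = (-¼*(-6))³ = (3/2)³ = 27/8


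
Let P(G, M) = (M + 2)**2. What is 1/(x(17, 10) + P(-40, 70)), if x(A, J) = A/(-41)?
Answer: 41/212527 ≈ 0.00019292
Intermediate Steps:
x(A, J) = -A/41 (x(A, J) = A*(-1/41) = -A/41)
P(G, M) = (2 + M)**2
1/(x(17, 10) + P(-40, 70)) = 1/(-1/41*17 + (2 + 70)**2) = 1/(-17/41 + 72**2) = 1/(-17/41 + 5184) = 1/(212527/41) = 41/212527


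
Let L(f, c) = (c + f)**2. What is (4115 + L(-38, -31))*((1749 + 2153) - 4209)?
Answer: -2724932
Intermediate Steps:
(4115 + L(-38, -31))*((1749 + 2153) - 4209) = (4115 + (-31 - 38)**2)*((1749 + 2153) - 4209) = (4115 + (-69)**2)*(3902 - 4209) = (4115 + 4761)*(-307) = 8876*(-307) = -2724932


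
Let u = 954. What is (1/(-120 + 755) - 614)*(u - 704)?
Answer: -19494450/127 ≈ -1.5350e+5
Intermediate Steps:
(1/(-120 + 755) - 614)*(u - 704) = (1/(-120 + 755) - 614)*(954 - 704) = (1/635 - 614)*250 = -389889/635*250 = -19494450/127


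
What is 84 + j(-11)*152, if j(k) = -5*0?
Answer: 84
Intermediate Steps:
j(k) = 0
84 + j(-11)*152 = 84 + 0*152 = 84 + 0 = 84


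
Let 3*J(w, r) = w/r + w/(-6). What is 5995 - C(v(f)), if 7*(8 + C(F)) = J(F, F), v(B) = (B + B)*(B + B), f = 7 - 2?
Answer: 378236/63 ≈ 6003.7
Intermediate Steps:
f = 5
v(B) = 4*B² (v(B) = (2*B)*(2*B) = 4*B²)
J(w, r) = -w/18 + w/(3*r) (J(w, r) = (w/r + w/(-6))/3 = (w/r + w*(-⅙))/3 = (w/r - w/6)/3 = (-w/6 + w/r)/3 = -w/18 + w/(3*r))
C(F) = -167/21 - F/126 (C(F) = -8 + (F*(6 - F)/(18*F))/7 = -8 + (⅓ - F/18)/7 = -8 + (1/21 - F/126) = -167/21 - F/126)
5995 - C(v(f)) = 5995 - (-167/21 - 2*5²/63) = 5995 - (-167/21 - 2*25/63) = 5995 - (-167/21 - 1/126*100) = 5995 - (-167/21 - 50/63) = 5995 - 1*(-551/63) = 5995 + 551/63 = 378236/63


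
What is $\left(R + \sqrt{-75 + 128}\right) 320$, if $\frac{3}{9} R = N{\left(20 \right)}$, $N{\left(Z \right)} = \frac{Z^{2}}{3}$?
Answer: $128000 + 320 \sqrt{53} \approx 1.3033 \cdot 10^{5}$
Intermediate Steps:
$N{\left(Z \right)} = \frac{Z^{2}}{3}$ ($N{\left(Z \right)} = Z^{2} \cdot \frac{1}{3} = \frac{Z^{2}}{3}$)
$R = 400$ ($R = 3 \frac{20^{2}}{3} = 3 \cdot \frac{1}{3} \cdot 400 = 3 \cdot \frac{400}{3} = 400$)
$\left(R + \sqrt{-75 + 128}\right) 320 = \left(400 + \sqrt{-75 + 128}\right) 320 = \left(400 + \sqrt{53}\right) 320 = 128000 + 320 \sqrt{53}$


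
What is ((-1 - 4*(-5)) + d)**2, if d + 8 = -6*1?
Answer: 25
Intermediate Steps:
d = -14 (d = -8 - 6*1 = -8 - 6 = -14)
((-1 - 4*(-5)) + d)**2 = ((-1 - 4*(-5)) - 14)**2 = ((-1 + 20) - 14)**2 = (19 - 14)**2 = 5**2 = 25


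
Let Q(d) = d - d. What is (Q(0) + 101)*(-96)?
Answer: -9696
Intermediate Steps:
Q(d) = 0
(Q(0) + 101)*(-96) = (0 + 101)*(-96) = 101*(-96) = -9696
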